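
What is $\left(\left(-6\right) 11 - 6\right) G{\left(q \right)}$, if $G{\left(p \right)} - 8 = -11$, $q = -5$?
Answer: $216$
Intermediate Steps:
$G{\left(p \right)} = -3$ ($G{\left(p \right)} = 8 - 11 = -3$)
$\left(\left(-6\right) 11 - 6\right) G{\left(q \right)} = \left(\left(-6\right) 11 - 6\right) \left(-3\right) = \left(-66 - 6\right) \left(-3\right) = \left(-72\right) \left(-3\right) = 216$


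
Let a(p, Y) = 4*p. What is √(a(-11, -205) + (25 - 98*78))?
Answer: I*√7663 ≈ 87.539*I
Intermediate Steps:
√(a(-11, -205) + (25 - 98*78)) = √(4*(-11) + (25 - 98*78)) = √(-44 + (25 - 7644)) = √(-44 - 7619) = √(-7663) = I*√7663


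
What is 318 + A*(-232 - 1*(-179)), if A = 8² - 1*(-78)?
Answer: -7208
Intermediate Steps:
A = 142 (A = 64 + 78 = 142)
318 + A*(-232 - 1*(-179)) = 318 + 142*(-232 - 1*(-179)) = 318 + 142*(-232 + 179) = 318 + 142*(-53) = 318 - 7526 = -7208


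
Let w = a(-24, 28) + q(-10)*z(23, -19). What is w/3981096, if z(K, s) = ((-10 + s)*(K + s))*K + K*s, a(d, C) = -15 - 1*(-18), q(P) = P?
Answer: 10351/1327032 ≈ 0.0078001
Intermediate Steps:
a(d, C) = 3 (a(d, C) = -15 + 18 = 3)
z(K, s) = K*s + K*(-10 + s)*(K + s) (z(K, s) = K*(-10 + s)*(K + s) + K*s = K*s + K*(-10 + s)*(K + s))
w = 31053 (w = 3 - 230*((-19)**2 - 10*23 - 9*(-19) + 23*(-19)) = 3 - 230*(361 - 230 + 171 - 437) = 3 - 230*(-135) = 3 - 10*(-3105) = 3 + 31050 = 31053)
w/3981096 = 31053/3981096 = 31053*(1/3981096) = 10351/1327032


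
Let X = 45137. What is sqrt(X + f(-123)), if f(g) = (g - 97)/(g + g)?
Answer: sqrt(682891203)/123 ≈ 212.46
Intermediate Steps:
f(g) = (-97 + g)/(2*g) (f(g) = (-97 + g)/((2*g)) = (-97 + g)*(1/(2*g)) = (-97 + g)/(2*g))
sqrt(X + f(-123)) = sqrt(45137 + (1/2)*(-97 - 123)/(-123)) = sqrt(45137 + (1/2)*(-1/123)*(-220)) = sqrt(45137 + 110/123) = sqrt(5551961/123) = sqrt(682891203)/123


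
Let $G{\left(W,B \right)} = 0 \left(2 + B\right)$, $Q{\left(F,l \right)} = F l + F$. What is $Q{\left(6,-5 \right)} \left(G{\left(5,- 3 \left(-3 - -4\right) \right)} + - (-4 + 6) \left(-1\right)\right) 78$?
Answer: $-3744$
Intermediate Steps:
$Q{\left(F,l \right)} = F + F l$
$G{\left(W,B \right)} = 0$
$Q{\left(6,-5 \right)} \left(G{\left(5,- 3 \left(-3 - -4\right) \right)} + - (-4 + 6) \left(-1\right)\right) 78 = 6 \left(1 - 5\right) \left(0 + - (-4 + 6) \left(-1\right)\right) 78 = 6 \left(-4\right) \left(0 + \left(-1\right) 2 \left(-1\right)\right) 78 = - 24 \left(0 - -2\right) 78 = - 24 \left(0 + 2\right) 78 = \left(-24\right) 2 \cdot 78 = \left(-48\right) 78 = -3744$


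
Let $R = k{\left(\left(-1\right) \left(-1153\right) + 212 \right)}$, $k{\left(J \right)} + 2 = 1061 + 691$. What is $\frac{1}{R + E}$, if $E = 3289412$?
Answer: $\frac{1}{3291162} \approx 3.0384 \cdot 10^{-7}$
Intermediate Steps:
$k{\left(J \right)} = 1750$ ($k{\left(J \right)} = -2 + \left(1061 + 691\right) = -2 + 1752 = 1750$)
$R = 1750$
$\frac{1}{R + E} = \frac{1}{1750 + 3289412} = \frac{1}{3291162}$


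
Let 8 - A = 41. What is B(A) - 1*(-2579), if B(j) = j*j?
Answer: 3668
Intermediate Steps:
A = -33 (A = 8 - 1*41 = 8 - 41 = -33)
B(j) = j²
B(A) - 1*(-2579) = (-33)² - 1*(-2579) = 1089 + 2579 = 3668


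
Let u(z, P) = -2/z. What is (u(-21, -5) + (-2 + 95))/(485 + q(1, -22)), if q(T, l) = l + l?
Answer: 1955/9261 ≈ 0.21110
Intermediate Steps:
q(T, l) = 2*l
(u(-21, -5) + (-2 + 95))/(485 + q(1, -22)) = (-2/(-21) + (-2 + 95))/(485 + 2*(-22)) = (-2*(-1/21) + 93)/(485 - 44) = (2/21 + 93)/441 = (1955/21)*(1/441) = 1955/9261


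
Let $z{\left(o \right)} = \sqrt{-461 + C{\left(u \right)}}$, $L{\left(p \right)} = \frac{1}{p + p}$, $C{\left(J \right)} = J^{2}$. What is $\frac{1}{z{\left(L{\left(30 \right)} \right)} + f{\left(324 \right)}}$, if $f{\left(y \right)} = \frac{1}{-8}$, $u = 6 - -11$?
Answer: $- \frac{8}{11009} - \frac{128 i \sqrt{43}}{11009} \approx -0.00072668 - 0.076242 i$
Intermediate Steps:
$u = 17$ ($u = 6 + 11 = 17$)
$f{\left(y \right)} = - \frac{1}{8}$
$L{\left(p \right)} = \frac{1}{2 p}$
$z{\left(o \right)} = 2 i \sqrt{43}$ ($z{\left(o \right)} = \sqrt{-461 + 17^{2}} = \sqrt{-461 + 289} = \sqrt{-172} = 2 i \sqrt{43}$)
$\frac{1}{z{\left(L{\left(30 \right)} \right)} + f{\left(324 \right)}} = \frac{1}{2 i \sqrt{43} - \frac{1}{8}} = \frac{1}{- \frac{1}{8} + 2 i \sqrt{43}}$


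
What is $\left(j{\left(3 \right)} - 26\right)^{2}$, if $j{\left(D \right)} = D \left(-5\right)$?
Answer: $1681$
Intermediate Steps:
$j{\left(D \right)} = - 5 D$
$\left(j{\left(3 \right)} - 26\right)^{2} = \left(\left(-5\right) 3 - 26\right)^{2} = \left(-15 - 26\right)^{2} = \left(-41\right)^{2} = 1681$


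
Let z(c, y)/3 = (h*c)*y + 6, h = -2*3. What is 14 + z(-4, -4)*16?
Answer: -4306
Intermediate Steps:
h = -6
z(c, y) = 18 - 18*c*y (z(c, y) = 3*((-6*c)*y + 6) = 3*(-6*c*y + 6) = 3*(6 - 6*c*y) = 18 - 18*c*y)
14 + z(-4, -4)*16 = 14 + (18 - 18*(-4)*(-4))*16 = 14 + (18 - 288)*16 = 14 - 270*16 = 14 - 4320 = -4306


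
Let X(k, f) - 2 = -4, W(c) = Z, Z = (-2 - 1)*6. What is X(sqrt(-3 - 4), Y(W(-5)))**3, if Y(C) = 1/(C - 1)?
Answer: -8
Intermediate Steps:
Z = -18 (Z = -3*6 = -18)
W(c) = -18
Y(C) = 1/(-1 + C)
X(k, f) = -2 (X(k, f) = 2 - 4 = -2)
X(sqrt(-3 - 4), Y(W(-5)))**3 = (-2)**3 = -8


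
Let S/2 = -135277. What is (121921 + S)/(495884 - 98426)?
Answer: -148633/397458 ≈ -0.37396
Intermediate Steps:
S = -270554 (S = 2*(-135277) = -270554)
(121921 + S)/(495884 - 98426) = (121921 - 270554)/(495884 - 98426) = -148633/397458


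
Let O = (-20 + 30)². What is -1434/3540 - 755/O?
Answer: -9387/1180 ≈ -7.9551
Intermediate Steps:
O = 100 (O = 10² = 100)
-1434/3540 - 755/O = -1434/3540 - 755/100 = -1434*1/3540 - 755*1/100 = -239/590 - 151/20 = -9387/1180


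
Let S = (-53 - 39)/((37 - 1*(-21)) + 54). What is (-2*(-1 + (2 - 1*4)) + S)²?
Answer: 21025/784 ≈ 26.818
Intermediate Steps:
S = -23/28 (S = -92/((37 + 21) + 54) = -92/(58 + 54) = -92/112 = -92*1/112 = -23/28 ≈ -0.82143)
(-2*(-1 + (2 - 1*4)) + S)² = (-2*(-1 + (2 - 1*4)) - 23/28)² = (-2*(-1 + (2 - 4)) - 23/28)² = (-2*(-1 - 2) - 23/28)² = (-2*(-3) - 23/28)² = (6 - 23/28)² = (145/28)² = 21025/784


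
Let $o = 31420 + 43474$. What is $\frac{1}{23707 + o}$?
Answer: $\frac{1}{98601} \approx 1.0142 \cdot 10^{-5}$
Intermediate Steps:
$o = 74894$
$\frac{1}{23707 + o} = \frac{1}{23707 + 74894} = \frac{1}{98601}$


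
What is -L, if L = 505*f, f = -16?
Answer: 8080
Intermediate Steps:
L = -8080 (L = 505*(-16) = -8080)
-L = -1*(-8080) = 8080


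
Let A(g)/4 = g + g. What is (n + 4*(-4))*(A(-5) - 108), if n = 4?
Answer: 1776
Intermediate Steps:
A(g) = 8*g (A(g) = 4*(g + g) = 4*(2*g) = 8*g)
(n + 4*(-4))*(A(-5) - 108) = (4 + 4*(-4))*(8*(-5) - 108) = (4 - 16)*(-40 - 108) = -12*(-148) = 1776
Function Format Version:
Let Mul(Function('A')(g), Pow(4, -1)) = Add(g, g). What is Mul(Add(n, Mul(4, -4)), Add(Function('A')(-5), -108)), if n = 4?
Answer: 1776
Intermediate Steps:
Function('A')(g) = Mul(8, g) (Function('A')(g) = Mul(4, Add(g, g)) = Mul(4, Mul(2, g)) = Mul(8, g))
Mul(Add(n, Mul(4, -4)), Add(Function('A')(-5), -108)) = Mul(Add(4, Mul(4, -4)), Add(Mul(8, -5), -108)) = Mul(Add(4, -16), Add(-40, -108)) = Mul(-12, -148) = 1776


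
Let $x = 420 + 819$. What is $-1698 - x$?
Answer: $-2937$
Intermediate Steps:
$x = 1239$
$-1698 - x = -1698 - 1239 = -2937$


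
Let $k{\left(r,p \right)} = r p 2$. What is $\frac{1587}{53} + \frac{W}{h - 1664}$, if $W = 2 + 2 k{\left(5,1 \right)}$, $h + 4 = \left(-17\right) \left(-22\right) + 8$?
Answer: $\frac{1019858}{34079} \approx 29.926$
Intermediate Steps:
$k{\left(r,p \right)} = 2 p r$ ($k{\left(r,p \right)} = p r 2 = 2 p r$)
$h = 378$ ($h = -4 + \left(\left(-17\right) \left(-22\right) + 8\right) = -4 + \left(374 + 8\right) = -4 + 382 = 378$)
$W = 22$ ($W = 2 + 2 \cdot 2 \cdot 1 \cdot 5 = 2 + 2 \cdot 10 = 2 + 20 = 22$)
$\frac{1587}{53} + \frac{W}{h - 1664} = \frac{1587}{53} + \frac{22}{378 - 1664} = 1587 \cdot \frac{1}{53} + \frac{22}{378 - 1664} = \frac{1587}{53} + \frac{22}{-1286} = \frac{1587}{53} + 22 \left(- \frac{1}{1286}\right) = \frac{1587}{53} - \frac{11}{643} = \frac{1019858}{34079}$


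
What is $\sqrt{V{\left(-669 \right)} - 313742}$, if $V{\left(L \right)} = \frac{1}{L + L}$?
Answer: $\frac{i \sqrt{561674734386}}{1338} \approx 560.13 i$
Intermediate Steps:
$V{\left(L \right)} = \frac{1}{2 L}$
$\sqrt{V{\left(-669 \right)} - 313742} = \sqrt{\frac{1}{2 \left(-669\right)} - 313742} = \sqrt{\frac{1}{2} \left(- \frac{1}{669}\right) - 313742} = \sqrt{- \frac{1}{1338} - 313742} = \sqrt{- \frac{419786797}{1338}} = \frac{i \sqrt{561674734386}}{1338}$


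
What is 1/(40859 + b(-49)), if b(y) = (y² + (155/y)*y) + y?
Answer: 1/43366 ≈ 2.3060e-5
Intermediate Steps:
b(y) = 155 + y + y² (b(y) = (y² + 155) + y = (155 + y²) + y = 155 + y + y²)
1/(40859 + b(-49)) = 1/(40859 + (155 - 49 + (-49)²)) = 1/(40859 + (155 - 49 + 2401)) = 1/(40859 + 2507) = 1/43366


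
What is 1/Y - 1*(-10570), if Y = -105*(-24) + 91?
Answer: 27598271/2611 ≈ 10570.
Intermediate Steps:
Y = 2611 (Y = 2520 + 91 = 2611)
1/Y - 1*(-10570) = 1/2611 - 1*(-10570) = 1/2611 + 10570 = 27598271/2611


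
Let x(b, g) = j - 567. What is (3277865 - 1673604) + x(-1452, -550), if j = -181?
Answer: 1603513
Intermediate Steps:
x(b, g) = -748 (x(b, g) = -181 - 567 = -748)
(3277865 - 1673604) + x(-1452, -550) = (3277865 - 1673604) - 748 = 1604261 - 748 = 1603513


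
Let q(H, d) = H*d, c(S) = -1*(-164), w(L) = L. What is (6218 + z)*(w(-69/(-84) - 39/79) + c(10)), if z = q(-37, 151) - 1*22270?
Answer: -7865625027/2212 ≈ -3.5559e+6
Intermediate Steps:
c(S) = 164
z = -27857 (z = -37*151 - 1*22270 = -5587 - 22270 = -27857)
(6218 + z)*(w(-69/(-84) - 39/79) + c(10)) = (6218 - 27857)*((-69/(-84) - 39/79) + 164) = -21639*((-69*(-1/84) - 39*1/79) + 164) = -21639*((23/28 - 39/79) + 164) = -21639*(725/2212 + 164) = -21639*363493/2212 = -7865625027/2212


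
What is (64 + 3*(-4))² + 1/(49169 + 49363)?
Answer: 266430529/98532 ≈ 2704.0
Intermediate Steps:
(64 + 3*(-4))² + 1/(49169 + 49363) = (64 - 12)² + 1/98532 = 52² + 1/98532 = 2704 + 1/98532 = 266430529/98532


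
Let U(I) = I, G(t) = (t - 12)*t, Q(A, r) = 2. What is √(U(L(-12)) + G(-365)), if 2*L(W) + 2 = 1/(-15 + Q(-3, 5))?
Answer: √93020278/26 ≈ 370.95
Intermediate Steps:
G(t) = t*(-12 + t) (G(t) = (-12 + t)*t = t*(-12 + t))
L(W) = -27/26 (L(W) = -1 + 1/(2*(-15 + 2)) = -1 + (½)/(-13) = -1 + (½)*(-1/13) = -1 - 1/26 = -27/26)
√(U(L(-12)) + G(-365)) = √(-27/26 - 365*(-12 - 365)) = √(-27/26 - 365*(-377)) = √(-27/26 + 137605) = √(3577703/26) = √93020278/26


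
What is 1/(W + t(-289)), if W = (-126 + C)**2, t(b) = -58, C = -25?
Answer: 1/22743 ≈ 4.3970e-5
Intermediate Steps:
W = 22801 (W = (-126 - 25)**2 = (-151)**2 = 22801)
1/(W + t(-289)) = 1/(22801 - 58) = 1/22743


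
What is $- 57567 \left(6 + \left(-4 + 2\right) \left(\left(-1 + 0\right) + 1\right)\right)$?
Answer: $-345402$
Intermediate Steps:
$- 57567 \left(6 + \left(-4 + 2\right) \left(\left(-1 + 0\right) + 1\right)\right) = - 57567 \left(6 - 2 \left(-1 + 1\right)\right) = - 57567 \left(6 - 0\right) = - 57567 \left(6 + 0\right) = \left(-57567\right) 6 = -345402$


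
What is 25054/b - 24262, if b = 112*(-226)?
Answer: -307072399/12656 ≈ -24263.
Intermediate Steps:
b = -25312
25054/b - 24262 = 25054/(-25312) - 24262 = 25054*(-1/25312) - 24262 = -12527/12656 - 24262 = -307072399/12656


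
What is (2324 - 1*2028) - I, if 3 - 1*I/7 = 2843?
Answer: 20176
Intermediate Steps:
I = -19880 (I = 21 - 7*2843 = 21 - 19901 = -19880)
(2324 - 1*2028) - I = (2324 - 1*2028) - 1*(-19880) = (2324 - 2028) + 19880 = 296 + 19880 = 20176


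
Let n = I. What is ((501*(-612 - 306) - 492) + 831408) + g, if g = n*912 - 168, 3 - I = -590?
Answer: 911646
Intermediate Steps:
I = 593 (I = 3 - 1*(-590) = 3 + 590 = 593)
n = 593
g = 540648 (g = 593*912 - 168 = 540816 - 168 = 540648)
((501*(-612 - 306) - 492) + 831408) + g = ((501*(-612 - 306) - 492) + 831408) + 540648 = ((501*(-918) - 492) + 831408) + 540648 = ((-459918 - 492) + 831408) + 540648 = (-460410 + 831408) + 540648 = 370998 + 540648 = 911646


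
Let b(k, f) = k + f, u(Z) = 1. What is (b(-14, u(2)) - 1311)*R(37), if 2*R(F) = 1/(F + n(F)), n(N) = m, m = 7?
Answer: -331/22 ≈ -15.045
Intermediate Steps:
n(N) = 7
b(k, f) = f + k
R(F) = 1/(2*(7 + F)) (R(F) = 1/(2*(F + 7)) = 1/(2*(7 + F)))
(b(-14, u(2)) - 1311)*R(37) = ((1 - 14) - 1311)*(1/(2*(7 + 37))) = (-13 - 1311)*((½)/44) = -662/44 = -1324*1/88 = -331/22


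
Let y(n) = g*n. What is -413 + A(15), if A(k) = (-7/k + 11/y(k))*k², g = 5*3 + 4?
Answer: -9677/19 ≈ -509.32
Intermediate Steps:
g = 19 (g = 15 + 4 = 19)
y(n) = 19*n
A(k) = -122*k/19 (A(k) = (-7/k + 11/((19*k)))*k² = (-7/k + 11*(1/(19*k)))*k² = (-7/k + 11/(19*k))*k² = (-122/(19*k))*k² = -122*k/19)
-413 + A(15) = -413 - 122/19*15 = -413 - 1830/19 = -9677/19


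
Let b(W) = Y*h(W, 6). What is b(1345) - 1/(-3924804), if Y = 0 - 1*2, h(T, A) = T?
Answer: -10557722759/3924804 ≈ -2690.0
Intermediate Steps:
Y = -2 (Y = 0 - 2 = -2)
b(W) = -2*W
b(1345) - 1/(-3924804) = -2*1345 - 1/(-3924804) = -2690 - 1*(-1/3924804) = -2690 + 1/3924804 = -10557722759/3924804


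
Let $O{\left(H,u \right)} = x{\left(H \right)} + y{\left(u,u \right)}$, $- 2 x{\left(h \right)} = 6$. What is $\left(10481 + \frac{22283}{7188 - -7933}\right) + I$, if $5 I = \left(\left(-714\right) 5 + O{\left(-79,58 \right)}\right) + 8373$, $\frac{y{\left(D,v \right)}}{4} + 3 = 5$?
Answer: $\frac{865229188}{75605} \approx 11444.0$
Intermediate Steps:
$x{\left(h \right)} = -3$ ($x{\left(h \right)} = \left(- \frac{1}{2}\right) 6 = -3$)
$y{\left(D,v \right)} = 8$ ($y{\left(D,v \right)} = -12 + 4 \cdot 5 = -12 + 20 = 8$)
$O{\left(H,u \right)} = 5$ ($O{\left(H,u \right)} = -3 + 8 = 5$)
$I = \frac{4808}{5}$ ($I = \frac{\left(\left(-714\right) 5 + 5\right) + 8373}{5} = \frac{\left(-3570 + 5\right) + 8373}{5} = \frac{-3565 + 8373}{5} = \frac{1}{5} \cdot 4808 = \frac{4808}{5} \approx 961.6$)
$\left(10481 + \frac{22283}{7188 - -7933}\right) + I = \left(10481 + \frac{22283}{7188 - -7933}\right) + \frac{4808}{5} = \left(10481 + \frac{22283}{7188 + 7933}\right) + \frac{4808}{5} = \left(10481 + \frac{22283}{15121}\right) + \frac{4808}{5} = \frac{158505484}{15121} + \frac{4808}{5} = \frac{865229188}{75605}$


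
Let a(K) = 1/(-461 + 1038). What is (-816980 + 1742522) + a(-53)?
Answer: 534037735/577 ≈ 9.2554e+5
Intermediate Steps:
a(K) = 1/577
(-816980 + 1742522) + a(-53) = (-816980 + 1742522) + 1/577 = 925542 + 1/577 = 534037735/577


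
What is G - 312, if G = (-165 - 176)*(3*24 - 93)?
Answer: 6849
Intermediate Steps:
G = 7161 (G = -341*(72 - 93) = -341*(-21) = 7161)
G - 312 = 7161 - 312 = 6849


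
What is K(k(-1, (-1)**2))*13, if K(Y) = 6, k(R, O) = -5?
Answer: 78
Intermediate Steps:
K(k(-1, (-1)**2))*13 = 6*13 = 78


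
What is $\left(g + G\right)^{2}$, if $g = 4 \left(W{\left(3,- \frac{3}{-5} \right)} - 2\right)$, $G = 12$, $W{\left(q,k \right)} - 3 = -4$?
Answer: $0$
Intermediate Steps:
$W{\left(q,k \right)} = -1$ ($W{\left(q,k \right)} = 3 - 4 = -1$)
$g = -12$ ($g = 4 \left(-1 - 2\right) = 4 \left(-3\right) = -12$)
$\left(g + G\right)^{2} = \left(-12 + 12\right)^{2} = 0^{2} = 0$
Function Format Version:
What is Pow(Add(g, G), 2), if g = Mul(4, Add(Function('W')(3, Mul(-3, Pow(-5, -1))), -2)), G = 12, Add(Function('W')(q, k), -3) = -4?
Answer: 0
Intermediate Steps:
Function('W')(q, k) = -1 (Function('W')(q, k) = Add(3, -4) = -1)
g = -12 (g = Mul(4, Add(-1, -2)) = Mul(4, -3) = -12)
Pow(Add(g, G), 2) = Pow(Add(-12, 12), 2) = Pow(0, 2) = 0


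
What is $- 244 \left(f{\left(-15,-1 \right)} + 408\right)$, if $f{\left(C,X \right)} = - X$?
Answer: $-99796$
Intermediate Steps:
$- 244 \left(f{\left(-15,-1 \right)} + 408\right) = - 244 \left(\left(-1\right) \left(-1\right) + 408\right) = - 244 \left(1 + 408\right) = \left(-244\right) 409 = -99796$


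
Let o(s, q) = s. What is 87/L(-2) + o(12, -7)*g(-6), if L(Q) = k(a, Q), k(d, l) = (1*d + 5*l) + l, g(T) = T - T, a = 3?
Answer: -29/3 ≈ -9.6667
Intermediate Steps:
g(T) = 0
k(d, l) = d + 6*l (k(d, l) = (d + 5*l) + l = d + 6*l)
L(Q) = 3 + 6*Q
87/L(-2) + o(12, -7)*g(-6) = 87/(3 + 6*(-2)) + 12*0 = 87/(3 - 12) + 0 = 87/(-9) + 0 = 87*(-⅑) + 0 = -29/3 + 0 = -29/3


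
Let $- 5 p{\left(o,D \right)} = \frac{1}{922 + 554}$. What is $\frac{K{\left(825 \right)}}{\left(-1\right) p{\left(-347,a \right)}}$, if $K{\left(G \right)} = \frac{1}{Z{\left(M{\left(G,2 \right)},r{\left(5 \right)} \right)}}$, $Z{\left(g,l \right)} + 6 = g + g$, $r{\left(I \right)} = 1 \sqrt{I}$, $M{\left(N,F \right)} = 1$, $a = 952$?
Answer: $-1845$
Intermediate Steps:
$r{\left(I \right)} = \sqrt{I}$
$Z{\left(g,l \right)} = -6 + 2 g$ ($Z{\left(g,l \right)} = -6 + \left(g + g\right) = -6 + 2 g$)
$K{\left(G \right)} = - \frac{1}{4}$ ($K{\left(G \right)} = \frac{1}{-6 + 2 \cdot 1} = \frac{1}{-6 + 2} = \frac{1}{-4} = - \frac{1}{4}$)
$p{\left(o,D \right)} = - \frac{1}{7380}$ ($p{\left(o,D \right)} = - \frac{1}{5 \left(922 + 554\right)} = - \frac{1}{5 \cdot 1476} = \left(- \frac{1}{5}\right) \frac{1}{1476} = - \frac{1}{7380}$)
$\frac{K{\left(825 \right)}}{\left(-1\right) p{\left(-347,a \right)}} = - \frac{1}{4 \left(\left(-1\right) \left(- \frac{1}{7380}\right)\right)} = - \frac{\frac{1}{\frac{1}{7380}}}{4} = \left(- \frac{1}{4}\right) 7380 = -1845$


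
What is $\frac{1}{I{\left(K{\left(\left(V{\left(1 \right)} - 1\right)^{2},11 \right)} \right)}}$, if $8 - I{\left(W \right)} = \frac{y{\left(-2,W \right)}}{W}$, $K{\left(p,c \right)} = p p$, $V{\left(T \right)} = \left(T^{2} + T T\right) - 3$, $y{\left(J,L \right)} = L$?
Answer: $\frac{1}{7} \approx 0.14286$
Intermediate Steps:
$V{\left(T \right)} = -3 + 2 T^{2}$ ($V{\left(T \right)} = \left(T^{2} + T^{2}\right) - 3 = 2 T^{2} - 3 = -3 + 2 T^{2}$)
$K{\left(p,c \right)} = p^{2}$
$I{\left(W \right)} = 7$ ($I{\left(W \right)} = 8 - \frac{W}{W} = 8 - 1 = 7$)
$\frac{1}{I{\left(K{\left(\left(V{\left(1 \right)} - 1\right)^{2},11 \right)} \right)}} = \frac{1}{7}$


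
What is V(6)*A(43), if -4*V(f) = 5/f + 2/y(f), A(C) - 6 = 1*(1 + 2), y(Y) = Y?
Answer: -21/8 ≈ -2.6250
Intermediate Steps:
A(C) = 9 (A(C) = 6 + 1*(1 + 2) = 6 + 1*3 = 6 + 3 = 9)
V(f) = -7/(4*f) (V(f) = -(5/f + 2/f)/4 = -7/(4*f))
V(6)*A(43) = -7/4/6*9 = -7/4*⅙*9 = -7/24*9 = -21/8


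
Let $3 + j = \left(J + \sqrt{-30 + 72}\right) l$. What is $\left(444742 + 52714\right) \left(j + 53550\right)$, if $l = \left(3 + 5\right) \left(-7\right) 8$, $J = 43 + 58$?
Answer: $4128387344 - 222860288 \sqrt{42} \approx 2.6841 \cdot 10^{9}$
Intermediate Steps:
$J = 101$
$l = -448$ ($l = 8 \left(-7\right) 8 = \left(-56\right) 8 = -448$)
$j = -45251 - 448 \sqrt{42}$ ($j = -3 + \left(101 + \sqrt{-30 + 72}\right) \left(-448\right) = -3 + \left(101 + \sqrt{42}\right) \left(-448\right) = -3 - \left(45248 + 448 \sqrt{42}\right) = -45251 - 448 \sqrt{42} \approx -48154.0$)
$\left(444742 + 52714\right) \left(j + 53550\right) = \left(444742 + 52714\right) \left(\left(-45251 - 448 \sqrt{42}\right) + 53550\right) = 497456 \left(8299 - 448 \sqrt{42}\right) = 4128387344 - 222860288 \sqrt{42}$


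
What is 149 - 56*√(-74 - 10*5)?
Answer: 149 - 112*I*√31 ≈ 149.0 - 623.59*I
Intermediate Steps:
149 - 56*√(-74 - 10*5) = 149 - 56*√(-74 - 50) = 149 - 112*I*√31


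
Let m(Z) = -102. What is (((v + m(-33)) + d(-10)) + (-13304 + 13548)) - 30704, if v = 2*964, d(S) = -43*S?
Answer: -28204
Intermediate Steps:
v = 1928
(((v + m(-33)) + d(-10)) + (-13304 + 13548)) - 30704 = (((1928 - 102) - 43*(-10)) + (-13304 + 13548)) - 30704 = ((1826 + 430) + 244) - 30704 = (2256 + 244) - 30704 = 2500 - 30704 = -28204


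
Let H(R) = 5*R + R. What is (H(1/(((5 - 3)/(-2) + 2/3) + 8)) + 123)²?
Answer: 8105409/529 ≈ 15322.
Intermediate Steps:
H(R) = 6*R
(H(1/(((5 - 3)/(-2) + 2/3) + 8)) + 123)² = (6/(((5 - 3)/(-2) + 2/3) + 8) + 123)² = (6/((2*(-½) + 2*(⅓)) + 8) + 123)² = (6/((-1 + ⅔) + 8) + 123)² = (6/(-⅓ + 8) + 123)² = (6/(23/3) + 123)² = (6*(3/23) + 123)² = (18/23 + 123)² = (2847/23)² = 8105409/529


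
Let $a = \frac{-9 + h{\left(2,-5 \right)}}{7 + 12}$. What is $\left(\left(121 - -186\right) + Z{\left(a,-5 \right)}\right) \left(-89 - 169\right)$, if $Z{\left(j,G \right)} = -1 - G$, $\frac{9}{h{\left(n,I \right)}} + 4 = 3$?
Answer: $-80238$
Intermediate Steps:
$h{\left(n,I \right)} = -9$ ($h{\left(n,I \right)} = \frac{9}{-4 + 3} = \frac{9}{-1} = 9 \left(-1\right) = -9$)
$a = - \frac{18}{19}$ ($a = \frac{-9 - 9}{7 + 12} = - \frac{18}{19} \approx -0.94737$)
$\left(\left(121 - -186\right) + Z{\left(a,-5 \right)}\right) \left(-89 - 169\right) = \left(\left(121 - -186\right) - -4\right) \left(-89 - 169\right) = \left(\left(121 + 186\right) + \left(-1 + 5\right)\right) \left(-258\right) = \left(307 + 4\right) \left(-258\right) = 311 \left(-258\right) = -80238$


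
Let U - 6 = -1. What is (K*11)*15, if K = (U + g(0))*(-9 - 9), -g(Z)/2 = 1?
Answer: -8910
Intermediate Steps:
U = 5 (U = 6 - 1 = 5)
g(Z) = -2 (g(Z) = -2*1 = -2)
K = -54 (K = (5 - 2)*(-9 - 9) = 3*(-18) = -54)
(K*11)*15 = -54*11*15 = -594*15 = -8910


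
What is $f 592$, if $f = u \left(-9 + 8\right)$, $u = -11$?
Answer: $6512$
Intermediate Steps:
$f = 11$ ($f = - 11 \left(-9 + 8\right) = \left(-11\right) \left(-1\right) = 11$)
$f 592 = 11 \cdot 592 = 6512$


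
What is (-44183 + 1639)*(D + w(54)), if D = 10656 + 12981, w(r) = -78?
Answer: -1002294096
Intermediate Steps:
D = 23637
(-44183 + 1639)*(D + w(54)) = (-44183 + 1639)*(23637 - 78) = -42544*23559 = -1002294096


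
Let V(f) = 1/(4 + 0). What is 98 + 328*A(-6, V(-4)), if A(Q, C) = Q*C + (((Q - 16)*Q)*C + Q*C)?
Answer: 9938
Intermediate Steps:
V(f) = ¼ (V(f) = 1/4 = ¼)
A(Q, C) = 2*C*Q + C*Q*(-16 + Q) (A(Q, C) = C*Q + (((-16 + Q)*Q)*C + C*Q) = C*Q + ((Q*(-16 + Q))*C + C*Q) = C*Q + (C*Q*(-16 + Q) + C*Q) = C*Q + (C*Q + C*Q*(-16 + Q)) = 2*C*Q + C*Q*(-16 + Q))
98 + 328*A(-6, V(-4)) = 98 + 328*((¼)*(-6)*(-14 - 6)) = 98 + 328*((¼)*(-6)*(-20)) = 98 + 328*30 = 98 + 9840 = 9938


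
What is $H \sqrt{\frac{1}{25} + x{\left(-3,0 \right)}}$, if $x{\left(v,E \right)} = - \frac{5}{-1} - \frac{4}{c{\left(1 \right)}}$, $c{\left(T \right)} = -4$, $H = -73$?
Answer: $- \frac{73 \sqrt{151}}{5} \approx -179.41$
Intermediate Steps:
$x{\left(v,E \right)} = 6$ ($x{\left(v,E \right)} = - \frac{5}{-1} - \frac{4}{-4} = \left(-5\right) \left(-1\right) - -1 = 5 + 1 = 6$)
$H \sqrt{\frac{1}{25} + x{\left(-3,0 \right)}} = - 73 \sqrt{\frac{1}{25} + 6} = - 73 \sqrt{\frac{151}{25}} = - 73 \frac{\sqrt{151}}{5} = - \frac{73 \sqrt{151}}{5}$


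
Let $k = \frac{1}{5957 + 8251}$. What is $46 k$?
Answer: $\frac{23}{7104} \approx 0.0032376$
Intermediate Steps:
$k = \frac{1}{14208} \approx 7.0383 \cdot 10^{-5}$
$46 k = 46 \cdot \frac{1}{14208} = \frac{23}{7104}$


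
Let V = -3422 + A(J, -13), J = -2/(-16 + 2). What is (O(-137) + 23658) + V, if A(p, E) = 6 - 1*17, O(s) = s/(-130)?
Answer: 2629387/130 ≈ 20226.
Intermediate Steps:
J = 1/7 (J = -2/(-14) = -2*(-1/14) = 1/7 ≈ 0.14286)
O(s) = -s/130 (O(s) = s*(-1/130) = -s/130)
A(p, E) = -11 (A(p, E) = 6 - 17 = -11)
V = -3433 (V = -3422 - 11 = -3433)
(O(-137) + 23658) + V = (-1/130*(-137) + 23658) - 3433 = (137/130 + 23658) - 3433 = 3075677/130 - 3433 = 2629387/130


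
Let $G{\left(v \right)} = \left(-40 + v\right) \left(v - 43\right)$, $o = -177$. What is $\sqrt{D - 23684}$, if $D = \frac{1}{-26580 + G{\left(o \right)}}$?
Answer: $\frac{i \sqrt{5011534390}}{460} \approx 153.9 i$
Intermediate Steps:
$G{\left(v \right)} = \left(-43 + v\right) \left(-40 + v\right)$ ($G{\left(v \right)} = \left(-40 + v\right) \left(-43 + v\right) = \left(-43 + v\right) \left(-40 + v\right)$)
$D = \frac{1}{21160}$ ($D = \frac{1}{-26580 + \left(1720 + \left(-177\right)^{2} - -14691\right)} = \frac{1}{-26580 + \left(1720 + 31329 + 14691\right)} = \frac{1}{-26580 + 47740} = \frac{1}{21160} \approx 4.7259 \cdot 10^{-5}$)
$\sqrt{D - 23684} = \sqrt{\frac{1}{21160} - 23684} = \sqrt{- \frac{501153439}{21160}} = \frac{i \sqrt{5011534390}}{460}$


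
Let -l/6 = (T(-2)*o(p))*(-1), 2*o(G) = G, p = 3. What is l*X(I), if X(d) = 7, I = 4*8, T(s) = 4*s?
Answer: -504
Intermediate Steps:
o(G) = G/2
I = 32
l = -72 (l = -6*(4*(-2))*((½)*3)*(-1) = -6*(-8*3/2)*(-1) = -(-72)*(-1) = -6*12 = -72)
l*X(I) = -72*7 = -504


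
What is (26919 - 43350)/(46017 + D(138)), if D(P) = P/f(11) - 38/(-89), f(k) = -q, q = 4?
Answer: -2924718/8184961 ≈ -0.35733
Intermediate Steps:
f(k) = -4 (f(k) = -1*4 = -4)
D(P) = 38/89 - P/4 (D(P) = P/(-4) - 38/(-89) = P*(-1/4) - 38*(-1/89) = -P/4 + 38/89 = 38/89 - P/4)
(26919 - 43350)/(46017 + D(138)) = (26919 - 43350)/(46017 + (38/89 - 1/4*138)) = -16431/(46017 + (38/89 - 69/2)) = -16431/(46017 - 6065/178) = -16431/8184961/178 = -16431*178/8184961 = -2924718/8184961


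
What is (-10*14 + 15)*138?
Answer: -17250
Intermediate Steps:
(-10*14 + 15)*138 = (-140 + 15)*138 = -125*138 = -17250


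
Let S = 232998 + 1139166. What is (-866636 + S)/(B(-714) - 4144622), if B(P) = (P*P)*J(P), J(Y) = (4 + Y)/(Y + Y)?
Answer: -63191/486394 ≈ -0.12992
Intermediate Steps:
S = 1372164
J(Y) = (4 + Y)/(2*Y) (J(Y) = (4 + Y)/((2*Y)) = (4 + Y)*(1/(2*Y)) = (4 + Y)/(2*Y))
B(P) = P*(4 + P)/2 (B(P) = (P*P)*((4 + P)/(2*P)) = P**2*((4 + P)/(2*P)) = P*(4 + P)/2)
(-866636 + S)/(B(-714) - 4144622) = (-866636 + 1372164)/((1/2)*(-714)*(4 - 714) - 4144622) = 505528/((1/2)*(-714)*(-710) - 4144622) = 505528/(253470 - 4144622) = 505528/(-3891152) = 505528*(-1/3891152) = -63191/486394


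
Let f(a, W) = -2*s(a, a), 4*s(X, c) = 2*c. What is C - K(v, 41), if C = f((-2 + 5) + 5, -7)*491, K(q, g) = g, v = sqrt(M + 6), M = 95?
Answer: -3969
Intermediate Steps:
v = sqrt(101) (v = sqrt(95 + 6) = sqrt(101) ≈ 10.050)
s(X, c) = c/2 (s(X, c) = (2*c)/4 = c/2)
f(a, W) = -a
C = -3928 (C = -((-2 + 5) + 5)*491 = -(3 + 5)*491 = -1*8*491 = -8*491 = -3928)
C - K(v, 41) = -3928 - 1*41 = -3928 - 41 = -3969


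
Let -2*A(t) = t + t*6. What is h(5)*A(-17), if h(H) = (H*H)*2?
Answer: 2975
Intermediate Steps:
A(t) = -7*t/2 (A(t) = -(t + t*6)/2 = -(t + 6*t)/2 = -7*t/2)
h(H) = 2*H**2 (h(H) = H**2*2 = 2*H**2)
h(5)*A(-17) = (2*5**2)*(-7/2*(-17)) = (2*25)*(119/2) = 50*(119/2) = 2975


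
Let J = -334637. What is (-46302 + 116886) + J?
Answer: -264053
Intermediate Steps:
(-46302 + 116886) + J = (-46302 + 116886) - 334637 = 70584 - 334637 = -264053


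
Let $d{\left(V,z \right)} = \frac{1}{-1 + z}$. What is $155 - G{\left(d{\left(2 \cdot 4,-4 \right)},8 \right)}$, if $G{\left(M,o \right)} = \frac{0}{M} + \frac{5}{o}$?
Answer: $\frac{1235}{8} \approx 154.38$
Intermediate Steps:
$G{\left(M,o \right)} = \frac{5}{o}$ ($G{\left(M,o \right)} = 0 + \frac{5}{o} = \frac{5}{o}$)
$155 - G{\left(d{\left(2 \cdot 4,-4 \right)},8 \right)} = 155 - \frac{5}{8} = \frac{1235}{8}$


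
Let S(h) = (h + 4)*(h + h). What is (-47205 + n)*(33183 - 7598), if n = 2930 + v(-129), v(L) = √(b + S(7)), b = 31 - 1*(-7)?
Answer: -1132775875 + 204680*√3 ≈ -1.1324e+9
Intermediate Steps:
S(h) = 2*h*(4 + h) (S(h) = (4 + h)*(2*h) = 2*h*(4 + h))
b = 38 (b = 31 + 7 = 38)
v(L) = 8*√3 (v(L) = √(38 + 2*7*(4 + 7)) = √(38 + 2*7*11) = √(38 + 154) = √192 = 8*√3)
n = 2930 + 8*√3 ≈ 2943.9
(-47205 + n)*(33183 - 7598) = (-47205 + (2930 + 8*√3))*(33183 - 7598) = (-44275 + 8*√3)*25585 = -1132775875 + 204680*√3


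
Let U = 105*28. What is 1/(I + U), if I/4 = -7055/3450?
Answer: 345/1011478 ≈ 0.00034108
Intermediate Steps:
U = 2940
I = -2822/345 (I = 4*(-7055/3450) = 4*(-7055*1/3450) = 4*(-1411/690) = -2822/345 ≈ -8.1797)
1/(I + U) = 1/(-2822/345 + 2940) = 1/(1011478/345) = 345/1011478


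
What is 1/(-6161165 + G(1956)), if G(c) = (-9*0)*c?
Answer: -1/6161165 ≈ -1.6231e-7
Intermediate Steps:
G(c) = 0 (G(c) = 0*c = 0)
1/(-6161165 + G(1956)) = 1/(-6161165 + 0) = 1/(-6161165) = -1/6161165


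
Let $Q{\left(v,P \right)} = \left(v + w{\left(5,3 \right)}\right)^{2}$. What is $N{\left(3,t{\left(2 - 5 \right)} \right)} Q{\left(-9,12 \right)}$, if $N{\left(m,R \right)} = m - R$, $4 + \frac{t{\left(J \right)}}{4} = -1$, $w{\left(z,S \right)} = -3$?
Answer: $3312$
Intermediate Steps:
$t{\left(J \right)} = -20$ ($t{\left(J \right)} = -16 + 4 \left(-1\right) = -16 - 4 = -20$)
$Q{\left(v,P \right)} = \left(-3 + v\right)^{2}$ ($Q{\left(v,P \right)} = \left(v - 3\right)^{2} = \left(-3 + v\right)^{2}$)
$N{\left(3,t{\left(2 - 5 \right)} \right)} Q{\left(-9,12 \right)} = \left(3 - -20\right) \left(-3 - 9\right)^{2} = \left(3 + 20\right) \left(-12\right)^{2} = 23 \cdot 144 = 3312$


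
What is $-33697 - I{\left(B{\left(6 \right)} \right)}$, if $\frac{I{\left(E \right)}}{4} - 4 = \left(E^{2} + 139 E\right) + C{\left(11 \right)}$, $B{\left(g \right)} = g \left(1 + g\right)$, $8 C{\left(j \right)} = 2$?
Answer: $-64122$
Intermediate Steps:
$C{\left(j \right)} = \frac{1}{4}$ ($C{\left(j \right)} = \frac{1}{8} \cdot 2 = \frac{1}{4}$)
$I{\left(E \right)} = 17 + 4 E^{2} + 556 E$ ($I{\left(E \right)} = 16 + 4 \left(\left(E^{2} + 139 E\right) + \frac{1}{4}\right) = 16 + 4 \left(\frac{1}{4} + E^{2} + 139 E\right) = 16 + \left(1 + 4 E^{2} + 556 E\right) = 17 + 4 E^{2} + 556 E$)
$-33697 - I{\left(B{\left(6 \right)} \right)} = -33697 - \left(17 + 4 \left(6 \left(1 + 6\right)\right)^{2} + 556 \cdot 6 \left(1 + 6\right)\right) = -33697 - \left(17 + 4 \left(6 \cdot 7\right)^{2} + 556 \cdot 6 \cdot 7\right) = -33697 - \left(17 + 4 \cdot 42^{2} + 556 \cdot 42\right) = -33697 - \left(17 + 4 \cdot 1764 + 23352\right) = -33697 - \left(17 + 7056 + 23352\right) = -33697 - 30425 = -64122$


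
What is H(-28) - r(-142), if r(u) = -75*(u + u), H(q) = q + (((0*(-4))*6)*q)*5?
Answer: -21328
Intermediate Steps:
H(q) = q (H(q) = q + ((0*6)*q)*5 = q + (0*q)*5 = q + 0*5 = q + 0 = q)
r(u) = -150*u
H(-28) - r(-142) = -28 - (-150)*(-142) = -28 - 1*21300 = -28 - 21300 = -21328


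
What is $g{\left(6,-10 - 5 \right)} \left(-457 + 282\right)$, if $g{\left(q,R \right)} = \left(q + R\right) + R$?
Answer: $4200$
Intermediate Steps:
$g{\left(q,R \right)} = q + 2 R$ ($g{\left(q,R \right)} = \left(R + q\right) + R = q + 2 R$)
$g{\left(6,-10 - 5 \right)} \left(-457 + 282\right) = \left(6 + 2 \left(-10 - 5\right)\right) \left(-457 + 282\right) = \left(6 + 2 \left(-15\right)\right) \left(-175\right) = \left(6 - 30\right) \left(-175\right) = \left(-24\right) \left(-175\right) = 4200$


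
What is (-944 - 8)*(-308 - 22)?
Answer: 314160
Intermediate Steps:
(-944 - 8)*(-308 - 22) = -952*(-330) = 314160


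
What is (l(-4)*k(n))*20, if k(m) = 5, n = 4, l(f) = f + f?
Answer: -800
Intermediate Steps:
l(f) = 2*f
(l(-4)*k(n))*20 = ((2*(-4))*5)*20 = -8*5*20 = -40*20 = -800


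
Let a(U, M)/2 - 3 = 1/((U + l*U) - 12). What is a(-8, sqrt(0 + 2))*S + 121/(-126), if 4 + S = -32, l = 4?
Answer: -353113/1638 ≈ -215.58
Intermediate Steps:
S = -36 (S = -4 - 32 = -36)
a(U, M) = 6 + 2/(-12 + 5*U) (a(U, M) = 6 + 2/((U + 4*U) - 12) = 6 + 2/(5*U - 12) = 6 + 2/(-12 + 5*U))
a(-8, sqrt(0 + 2))*S + 121/(-126) = (10*(-7 + 3*(-8))/(-12 + 5*(-8)))*(-36) + 121/(-126) = (10*(-7 - 24)/(-12 - 40))*(-36) + 121*(-1/126) = (10*(-31)/(-52))*(-36) - 121/126 = (10*(-1/52)*(-31))*(-36) - 121/126 = (155/26)*(-36) - 121/126 = -2790/13 - 121/126 = -353113/1638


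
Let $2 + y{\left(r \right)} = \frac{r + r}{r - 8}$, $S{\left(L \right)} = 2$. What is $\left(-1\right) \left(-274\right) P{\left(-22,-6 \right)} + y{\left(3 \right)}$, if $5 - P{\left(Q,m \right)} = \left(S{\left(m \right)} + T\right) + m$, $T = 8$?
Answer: $\frac{1354}{5} \approx 270.8$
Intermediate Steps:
$y{\left(r \right)} = -2 + \frac{2 r}{-8 + r}$ ($y{\left(r \right)} = -2 + \frac{r + r}{r - 8} = -2 + \frac{2 r}{-8 + r}$)
$P{\left(Q,m \right)} = -5 - m$ ($P{\left(Q,m \right)} = 5 - \left(\left(2 + 8\right) + m\right) = 5 - \left(10 + m\right) = -5 - m$)
$\left(-1\right) \left(-274\right) P{\left(-22,-6 \right)} + y{\left(3 \right)} = \left(-1\right) \left(-274\right) \left(-5 - -6\right) + \frac{16}{-8 + 3} = 274 \left(-5 + 6\right) + \frac{16}{-5} = 274 \cdot 1 + 16 \left(- \frac{1}{5}\right) = 274 - \frac{16}{5} = \frac{1354}{5}$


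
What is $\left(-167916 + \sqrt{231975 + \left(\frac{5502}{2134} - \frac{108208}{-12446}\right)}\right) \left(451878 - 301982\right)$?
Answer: $-25169936736 + \frac{299792 \sqrt{52183674454018811}}{948563} \approx -2.5098 \cdot 10^{10}$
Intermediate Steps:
$\left(-167916 + \sqrt{231975 + \left(\frac{5502}{2134} - \frac{108208}{-12446}\right)}\right) \left(451878 - 301982\right) = \left(-167916 + \sqrt{231975 + \left(5502 \cdot \frac{1}{2134} - - \frac{54104}{6223}\right)}\right) 149896 = \left(-167916 + \sqrt{231975 + \left(\frac{2751}{1067} + \frac{54104}{6223}\right)}\right) 149896 = \left(-167916 + \sqrt{231975 + \frac{74848441}{6639941}}\right) 149896 = \left(-167916 + \sqrt{\frac{1540375161916}{6639941}}\right) 149896 = \left(-167916 + \frac{2 \sqrt{52183674454018811}}{948563}\right) 149896 = -25169936736 + \frac{299792 \sqrt{52183674454018811}}{948563}$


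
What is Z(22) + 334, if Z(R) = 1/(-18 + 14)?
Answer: 1335/4 ≈ 333.75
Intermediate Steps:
Z(R) = -¼ (Z(R) = 1/(-4) = -¼)
Z(22) + 334 = -¼ + 334 = 1335/4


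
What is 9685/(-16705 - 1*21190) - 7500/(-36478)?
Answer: -531361/10633337 ≈ -0.049971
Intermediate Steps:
9685/(-16705 - 1*21190) - 7500/(-36478) = 9685/(-16705 - 21190) - 7500*(-1/36478) = 9685/(-37895) + 3750/18239 = 9685*(-1/37895) + 3750/18239 = -149/583 + 3750/18239 = -531361/10633337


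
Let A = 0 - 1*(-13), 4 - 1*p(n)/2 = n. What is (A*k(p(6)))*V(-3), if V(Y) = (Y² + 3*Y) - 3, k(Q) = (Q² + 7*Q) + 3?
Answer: 351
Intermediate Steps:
p(n) = 8 - 2*n
A = 13 (A = 0 + 13 = 13)
k(Q) = 3 + Q² + 7*Q
V(Y) = -3 + Y² + 3*Y
(A*k(p(6)))*V(-3) = (13*(3 + (8 - 2*6)² + 7*(8 - 2*6)))*(-3 + (-3)² + 3*(-3)) = (13*(3 + (8 - 12)² + 7*(8 - 12)))*(-3 + 9 - 9) = (13*(3 + (-4)² + 7*(-4)))*(-3) = (13*(3 + 16 - 28))*(-3) = (13*(-9))*(-3) = -117*(-3) = 351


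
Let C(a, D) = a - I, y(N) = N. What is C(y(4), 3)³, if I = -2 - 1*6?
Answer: 1728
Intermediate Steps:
I = -8 (I = -2 - 6 = -8)
C(a, D) = 8 + a (C(a, D) = a - 1*(-8) = a + 8 = 8 + a)
C(y(4), 3)³ = (8 + 4)³ = 12³ = 1728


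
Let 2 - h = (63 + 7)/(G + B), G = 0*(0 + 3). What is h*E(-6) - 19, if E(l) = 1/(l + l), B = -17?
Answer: -995/51 ≈ -19.510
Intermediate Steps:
G = 0 (G = 0*3 = 0)
E(l) = 1/(2*l)
h = 104/17 (h = 2 - (63 + 7)/(0 - 17) = 2 - 70/(-17) = 2 - 70*(-1)/17 = 2 - 1*(-70/17) = 2 + 70/17 = 104/17 ≈ 6.1176)
h*E(-6) - 19 = 104*((1/2)/(-6))/17 - 19 = 104*((1/2)*(-1/6))/17 - 19 = (104/17)*(-1/12) - 19 = -26/51 - 19 = -995/51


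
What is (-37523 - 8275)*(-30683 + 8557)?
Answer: 1013326548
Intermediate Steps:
(-37523 - 8275)*(-30683 + 8557) = -45798*(-22126) = 1013326548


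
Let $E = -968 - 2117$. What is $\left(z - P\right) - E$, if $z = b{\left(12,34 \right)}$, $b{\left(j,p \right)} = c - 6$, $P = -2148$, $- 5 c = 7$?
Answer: $\frac{26128}{5} \approx 5225.6$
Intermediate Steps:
$c = - \frac{7}{5}$ ($c = \left(- \frac{1}{5}\right) 7 = - \frac{7}{5} \approx -1.4$)
$E = -3085$ ($E = -968 - 2117 = -3085$)
$b{\left(j,p \right)} = - \frac{37}{5}$ ($b{\left(j,p \right)} = - \frac{7}{5} - 6 = - \frac{37}{5}$)
$z = - \frac{37}{5} \approx -7.4$
$\left(z - P\right) - E = \left(- \frac{37}{5} - -2148\right) - -3085 = \left(- \frac{37}{5} + 2148\right) + 3085 = \frac{10703}{5} + 3085 = \frac{26128}{5}$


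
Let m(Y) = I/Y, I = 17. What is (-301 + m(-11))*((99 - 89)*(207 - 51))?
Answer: -5191680/11 ≈ -4.7197e+5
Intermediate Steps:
m(Y) = 17/Y
(-301 + m(-11))*((99 - 89)*(207 - 51)) = (-301 + 17/(-11))*((99 - 89)*(207 - 51)) = (-301 + 17*(-1/11))*(10*156) = (-301 - 17/11)*1560 = -3328/11*1560 = -5191680/11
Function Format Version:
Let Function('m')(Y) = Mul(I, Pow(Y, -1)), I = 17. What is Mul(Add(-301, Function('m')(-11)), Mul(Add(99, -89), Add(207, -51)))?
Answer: Rational(-5191680, 11) ≈ -4.7197e+5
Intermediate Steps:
Function('m')(Y) = Mul(17, Pow(Y, -1))
Mul(Add(-301, Function('m')(-11)), Mul(Add(99, -89), Add(207, -51))) = Mul(Add(-301, Mul(17, Pow(-11, -1))), Mul(Add(99, -89), Add(207, -51))) = Mul(Add(-301, Mul(17, Rational(-1, 11))), Mul(10, 156)) = Mul(Add(-301, Rational(-17, 11)), 1560) = Mul(Rational(-3328, 11), 1560) = Rational(-5191680, 11)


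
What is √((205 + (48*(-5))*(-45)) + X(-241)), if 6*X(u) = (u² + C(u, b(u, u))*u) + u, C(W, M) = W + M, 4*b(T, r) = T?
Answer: √4715310/12 ≈ 180.96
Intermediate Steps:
b(T, r) = T/4
C(W, M) = M + W
X(u) = u/6 + 3*u²/8 (X(u) = ((u² + (u/4 + u)*u) + u)/6 = ((u² + (5*u/4)*u) + u)/6 = ((u² + 5*u²/4) + u)/6 = (9*u²/4 + u)/6 = (u + 9*u²/4)/6 = u/6 + 3*u²/8)
√((205 + (48*(-5))*(-45)) + X(-241)) = √((205 + (48*(-5))*(-45)) + (1/24)*(-241)*(4 + 9*(-241))) = √((205 - 240*(-45)) + (1/24)*(-241)*(4 - 2169)) = √((205 + 10800) + (1/24)*(-241)*(-2165)) = √(11005 + 521765/24) = √(785885/24) = √4715310/12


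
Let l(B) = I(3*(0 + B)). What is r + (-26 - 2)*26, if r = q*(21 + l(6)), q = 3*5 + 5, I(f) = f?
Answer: 52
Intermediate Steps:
l(B) = 3*B (l(B) = 3*(0 + B) = 3*B)
q = 20 (q = 15 + 5 = 20)
r = 780 (r = 20*(21 + 3*6) = 20*(21 + 18) = 20*39 = 780)
r + (-26 - 2)*26 = 780 + (-26 - 2)*26 = 780 - 28*26 = 780 - 728 = 52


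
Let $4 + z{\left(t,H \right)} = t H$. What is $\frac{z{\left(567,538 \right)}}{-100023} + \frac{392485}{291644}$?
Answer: $- \frac{49706141893}{29171107812} \approx -1.704$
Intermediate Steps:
$z{\left(t,H \right)} = -4 + H t$ ($z{\left(t,H \right)} = -4 + t H = -4 + H t$)
$\frac{z{\left(567,538 \right)}}{-100023} + \frac{392485}{291644} = \frac{-4 + 538 \cdot 567}{-100023} + \frac{392485}{291644} = \left(-4 + 305046\right) \left(- \frac{1}{100023}\right) + 392485 \cdot \frac{1}{291644} = 305042 \left(- \frac{1}{100023}\right) + \frac{392485}{291644} = - \frac{305042}{100023} + \frac{392485}{291644} = - \frac{49706141893}{29171107812}$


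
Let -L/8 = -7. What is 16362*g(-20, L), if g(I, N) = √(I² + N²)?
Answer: 65448*√221 ≈ 9.7295e+5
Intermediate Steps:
L = 56 (L = -8*(-7) = 56)
16362*g(-20, L) = 16362*√((-20)² + 56²) = 16362*√(400 + 3136) = 16362*√3536 = 16362*(4*√221) = 65448*√221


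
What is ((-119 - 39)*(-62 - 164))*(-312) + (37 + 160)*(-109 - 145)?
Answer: -11190934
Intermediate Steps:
((-119 - 39)*(-62 - 164))*(-312) + (37 + 160)*(-109 - 145) = -158*(-226)*(-312) + 197*(-254) = 35708*(-312) - 50038 = -11140896 - 50038 = -11190934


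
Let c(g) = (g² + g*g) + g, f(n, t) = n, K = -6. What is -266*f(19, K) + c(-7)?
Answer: -4963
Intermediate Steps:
c(g) = g + 2*g² (c(g) = (g² + g²) + g = 2*g² + g = g + 2*g²)
-266*f(19, K) + c(-7) = -266*19 - 7*(1 + 2*(-7)) = -5054 - 7*(1 - 14) = -5054 - 7*(-13) = -5054 + 91 = -4963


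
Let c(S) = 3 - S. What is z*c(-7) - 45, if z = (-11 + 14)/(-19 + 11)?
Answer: -195/4 ≈ -48.750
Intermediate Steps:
z = -3/8 (z = 3/(-8) = 3*(-1/8) = -3/8 ≈ -0.37500)
z*c(-7) - 45 = -3*(3 - 1*(-7))/8 - 45 = -3*(3 + 7)/8 - 45 = -3/8*10 - 45 = -15/4 - 45 = -195/4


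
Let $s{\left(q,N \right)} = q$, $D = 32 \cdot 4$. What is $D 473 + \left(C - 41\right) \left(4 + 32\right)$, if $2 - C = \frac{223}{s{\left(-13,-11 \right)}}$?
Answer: $\frac{776848}{13} \approx 59758.0$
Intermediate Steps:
$D = 128$
$C = \frac{249}{13}$ ($C = 2 - \frac{223}{-13} = 2 - 223 \left(- \frac{1}{13}\right) = 2 - - \frac{223}{13} = 2 + \frac{223}{13} = \frac{249}{13} \approx 19.154$)
$D 473 + \left(C - 41\right) \left(4 + 32\right) = 128 \cdot 473 + \left(\frac{249}{13} - 41\right) \left(4 + 32\right) = 60544 - \frac{10224}{13} = \frac{776848}{13}$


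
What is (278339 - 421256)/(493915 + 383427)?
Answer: -142917/877342 ≈ -0.16290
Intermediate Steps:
(278339 - 421256)/(493915 + 383427) = -142917/877342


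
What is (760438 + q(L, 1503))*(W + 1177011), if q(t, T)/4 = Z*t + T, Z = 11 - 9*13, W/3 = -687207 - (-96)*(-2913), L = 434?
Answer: -1003856450436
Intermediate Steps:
W = -2900565 (W = 3*(-687207 - (-96)*(-2913)) = 3*(-687207 - 1*279648) = 3*(-687207 - 279648) = 3*(-966855) = -2900565)
Z = -106 (Z = 11 - 117 = -106)
q(t, T) = -424*t + 4*T (q(t, T) = 4*(-106*t + T) = 4*(T - 106*t) = -424*t + 4*T)
(760438 + q(L, 1503))*(W + 1177011) = (760438 + (-424*434 + 4*1503))*(-2900565 + 1177011) = (760438 + (-184016 + 6012))*(-1723554) = (760438 - 178004)*(-1723554) = 582434*(-1723554) = -1003856450436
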